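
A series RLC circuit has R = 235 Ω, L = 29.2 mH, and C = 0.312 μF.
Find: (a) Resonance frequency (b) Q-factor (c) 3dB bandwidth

Step 1 — Resonance condition Im(Z)=0 gives ω₀ = 1/√(LC).
Step 2 — ω₀ = 1/√(0.0292·3.12e-07) = 1.048e+04 rad/s.
Step 3 — f₀ = ω₀/(2π) = 1667 Hz.
Step 4 — Series Q: Q = ω₀L/R = 1.048e+04·0.0292/235 = 1.302.
Step 5 — 3dB bandwidth: Δω = ω₀/Q = 8048 rad/s; BW = Δω/(2π) = 1281 Hz.

(a) f₀ = 1667 Hz  (b) Q = 1.302  (c) BW = 1281 Hz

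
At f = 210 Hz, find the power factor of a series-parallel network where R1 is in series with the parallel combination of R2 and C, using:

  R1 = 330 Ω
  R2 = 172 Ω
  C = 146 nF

Step 1 — Angular frequency: ω = 2π·f = 2π·210 = 1319 rad/s.
Step 2 — Component impedances:
  R1: Z = R = 330 Ω
  R2: Z = R = 172 Ω
  C: Z = 1/(jωC) = -j/(ω·C) = 0 - j5191 Ω
Step 3 — Parallel branch: R2 || C = 1/(1/R2 + 1/C) = 171.8 - j5.693 Ω.
Step 4 — Series with R1: Z_total = R1 + (R2 || C) = 501.8 - j5.693 Ω = 501.8∠-0.6° Ω.
Step 5 — Power factor: PF = cos(φ) = Re(Z)/|Z| = 501.81/501.84 = 0.9999.
Step 6 — Type: Im(Z) = -5.693 ⇒ leading (phase φ = -0.6°).

PF = 0.9999 (leading, φ = -0.6°)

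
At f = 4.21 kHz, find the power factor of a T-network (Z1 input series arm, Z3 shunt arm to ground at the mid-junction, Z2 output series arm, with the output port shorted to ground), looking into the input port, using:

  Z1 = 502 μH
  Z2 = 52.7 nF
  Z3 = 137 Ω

Step 1 — Angular frequency: ω = 2π·f = 2π·4210 = 2.645e+04 rad/s.
Step 2 — Component impedances:
  Z1: Z = jωL = j·2.645e+04·0.000502 = 0 + j13.28 Ω
  Z2: Z = 1/(jωC) = -j/(ω·C) = 0 - j717.3 Ω
  Z3: Z = R = 137 Ω
Step 3 — With the output port shorted to ground, the output series arm Z2 runs from the junction to ground; the shunt arm Z3 also runs from the junction to ground. They appear in parallel: Z3 || Z2 = 132.2 - j25.24 Ω.
Step 4 — Series with input arm Z1: Z_in = Z1 + (Z3 || Z2) = 132.2 - j11.96 Ω = 132.7∠-5.2° Ω.
Step 5 — Power factor: PF = cos(φ) = Re(Z)/|Z| = 132.18/132.72 = 0.9959.
Step 6 — Type: Im(Z) = -11.96 ⇒ leading (phase φ = -5.2°).

PF = 0.9959 (leading, φ = -5.2°)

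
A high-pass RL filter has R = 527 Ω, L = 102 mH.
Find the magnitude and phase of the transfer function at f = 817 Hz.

Step 1 — Angular frequency: ω = 2π·817 = 5133 rad/s.
Step 2 — Transfer function: H(jω) = jωL/(R + jωL).
Step 3 — Numerator jωL = j·523.6; denominator R + jωL = 527 + j523.6.
Step 4 — H = 0.4968 + j0.5.
Step 5 — Magnitude: |H| = 0.7048 (-3.0 dB); phase: φ = 45.2°.

|H| = 0.7048 (-3.0 dB), φ = 45.2°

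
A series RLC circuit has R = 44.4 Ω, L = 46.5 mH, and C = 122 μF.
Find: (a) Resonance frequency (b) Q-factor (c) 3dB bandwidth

Step 1 — Resonance condition Im(Z)=0 gives ω₀ = 1/√(LC).
Step 2 — ω₀ = 1/√(0.0465·0.000122) = 419.8 rad/s.
Step 3 — f₀ = ω₀/(2π) = 66.82 Hz.
Step 4 — Series Q: Q = ω₀L/R = 419.8·0.0465/44.4 = 0.4397.
Step 5 — 3dB bandwidth: Δω = ω₀/Q = 954.8 rad/s; BW = Δω/(2π) = 152 Hz.

(a) f₀ = 66.82 Hz  (b) Q = 0.4397  (c) BW = 152 Hz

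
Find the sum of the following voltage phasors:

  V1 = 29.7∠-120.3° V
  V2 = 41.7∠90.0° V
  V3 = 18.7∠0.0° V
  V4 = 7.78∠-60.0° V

Step 1 — Convert each phasor to rectangular form:
  V1 = 29.7·(cos(-120.3°) + j·sin(-120.3°)) = -14.98 - j25.64 V
  V2 = 41.7·(cos(90.0°) + j·sin(90.0°)) = 0 + j41.7 V
  V3 = 18.7·(cos(0.0°) + j·sin(0.0°)) = 18.7 V
  V4 = 7.78·(cos(-60.0°) + j·sin(-60.0°)) = 3.89 - j6.738 V
Step 2 — Sum components: V_total = 7.606 + j9.319 V.
Step 3 — Convert to polar: |V_total| = 12.03 V, ∠V_total = 50.8°.

V_total = 12.03∠50.8° V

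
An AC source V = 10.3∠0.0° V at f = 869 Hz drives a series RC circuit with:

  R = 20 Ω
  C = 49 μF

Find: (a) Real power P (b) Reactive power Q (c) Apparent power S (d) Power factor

Step 1 — Angular frequency: ω = 2π·f = 2π·869 = 5460 rad/s.
Step 2 — Component impedances:
  R: Z = R = 20 Ω
  C: Z = 1/(jωC) = -j/(ω·C) = 0 - j3.738 Ω
Step 3 — Series combination: Z_total = R + C = 20 - j3.738 Ω = 20.35∠-10.6° Ω.
Step 4 — Source phasor: V = 10.3∠0.0° V = 10.3 V.
Step 5 — Current: I = V / Z = 0.4976 + j0.093 A = 0.5062∠10.6° A.
Step 6 — Complex power: S = V·I* = 5.125 - j0.9579 VA.
Step 7 — Real power: P = Re(S) = 5.125 W.
Step 8 — Reactive power: Q = Im(S) = -0.9579 VAR.
Step 9 — Apparent power: |S| = 5.214 VA.
Step 10 — Power factor: PF = P/|S| = 0.983 (leading).

(a) P = 5.125 W  (b) Q = -0.9579 VAR  (c) S = 5.214 VA  (d) PF = 0.983 (leading)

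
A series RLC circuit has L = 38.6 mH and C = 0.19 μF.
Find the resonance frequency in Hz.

Step 1 — Resonance condition Im(Z)=0 gives ω₀ = 1/√(LC).
Step 2 — ω₀ = 1/√(0.0386·1.9e-07) = 1.168e+04 rad/s.
Step 3 — f₀ = ω₀/(2π) = 1858 Hz.

f₀ = 1858 Hz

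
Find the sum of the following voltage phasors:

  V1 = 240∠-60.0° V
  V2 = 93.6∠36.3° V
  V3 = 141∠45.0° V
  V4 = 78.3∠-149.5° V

Step 1 — Convert each phasor to rectangular form:
  V1 = 240·(cos(-60.0°) + j·sin(-60.0°)) = 120 - j207.8 V
  V2 = 93.6·(cos(36.3°) + j·sin(36.3°)) = 75.43 + j55.41 V
  V3 = 141·(cos(45.0°) + j·sin(45.0°)) = 99.7 + j99.7 V
  V4 = 78.3·(cos(-149.5°) + j·sin(-149.5°)) = -67.47 - j39.74 V
Step 2 — Sum components: V_total = 227.7 - j92.47 V.
Step 3 — Convert to polar: |V_total| = 245.7 V, ∠V_total = -22.1°.

V_total = 245.7∠-22.1° V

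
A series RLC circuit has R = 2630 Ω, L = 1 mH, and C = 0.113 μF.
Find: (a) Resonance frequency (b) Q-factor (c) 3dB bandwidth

Step 1 — Resonance: ω₀ = 1/√(LC) = 1/√(0.001·1.13e-07) = 9.407e+04 rad/s.
Step 2 — f₀ = ω₀/(2π) = 1.497e+04 Hz.
Step 3 — Series Q: Q = ω₀L/R = 9.407e+04·0.001/2630 = 0.03577.
Step 4 — Bandwidth: Δω = ω₀/Q = 2.63e+06 rad/s; BW = Δω/(2π) = 4.186e+05 Hz.

(a) f₀ = 1.497e+04 Hz  (b) Q = 0.03577  (c) BW = 4.186e+05 Hz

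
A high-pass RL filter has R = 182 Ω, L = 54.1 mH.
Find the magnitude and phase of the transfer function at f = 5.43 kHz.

Step 1 — Angular frequency: ω = 2π·5430 = 3.412e+04 rad/s.
Step 2 — Transfer function: H(jω) = jωL/(R + jωL).
Step 3 — Numerator jωL = j·1846; denominator R + jωL = 182 + j1846.
Step 4 — H = 0.9904 + j0.09765.
Step 5 — Magnitude: |H| = 0.9952 (-0.0 dB); phase: φ = 5.6°.

|H| = 0.9952 (-0.0 dB), φ = 5.6°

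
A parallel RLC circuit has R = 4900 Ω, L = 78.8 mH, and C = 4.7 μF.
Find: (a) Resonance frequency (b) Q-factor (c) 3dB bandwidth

Step 1 — Resonance: ω₀ = 1/√(LC) = 1/√(0.0788·4.7e-06) = 1643 rad/s.
Step 2 — f₀ = ω₀/(2π) = 261.5 Hz.
Step 3 — Parallel Q: Q = R/(ω₀L) = 4900/(1643·0.0788) = 37.84.
Step 4 — Bandwidth: Δω = ω₀/Q = 43.42 rad/s; BW = Δω/(2π) = 6.911 Hz.

(a) f₀ = 261.5 Hz  (b) Q = 37.84  (c) BW = 6.911 Hz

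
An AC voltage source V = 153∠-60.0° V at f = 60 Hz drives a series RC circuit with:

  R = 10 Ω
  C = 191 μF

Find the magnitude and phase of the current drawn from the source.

Step 1 — Angular frequency: ω = 2π·f = 2π·60 = 377 rad/s.
Step 2 — Component impedances:
  R: Z = R = 10 Ω
  C: Z = 1/(jωC) = -j/(ω·C) = 0 - j13.89 Ω
Step 3 — Series combination: Z_total = R + C = 10 - j13.89 Ω = 17.11∠-54.2° Ω.
Step 4 — Source phasor: V = 153∠-60.0° V = 76.5 - j132.5 V.
Step 5 — Ohm's law: I = V / Z_total = (76.5 - j132.5) / (10 - j13.89) = 8.895 - j0.8966 A.
Step 6 — Convert to polar: |I| = 8.94 A, ∠I = -5.8°.

I = 8.94∠-5.8° A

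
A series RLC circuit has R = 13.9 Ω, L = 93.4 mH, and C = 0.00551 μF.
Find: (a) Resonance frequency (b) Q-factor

Step 1 — Resonance condition Im(Z)=0 gives ω₀ = 1/√(LC).
Step 2 — ω₀ = 1/√(0.0934·5.51e-09) = 4.408e+04 rad/s.
Step 3 — f₀ = ω₀/(2π) = 7016 Hz.
Step 4 — Series Q: Q = ω₀L/R = 4.408e+04·0.0934/13.9 = 296.2.

(a) f₀ = 7016 Hz  (b) Q = 296.2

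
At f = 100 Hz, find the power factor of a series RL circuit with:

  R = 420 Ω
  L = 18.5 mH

Step 1 — Angular frequency: ω = 2π·f = 2π·100 = 628.3 rad/s.
Step 2 — Component impedances:
  R: Z = R = 420 Ω
  L: Z = jωL = j·628.3·0.0185 = 0 + j11.62 Ω
Step 3 — Series combination: Z_total = R + L = 420 + j11.62 Ω = 420.2∠1.6° Ω.
Step 4 — Power factor: PF = cos(φ) = Re(Z)/|Z| = 420/420.16 = 0.9996.
Step 5 — Type: Im(Z) = 11.62 ⇒ lagging (phase φ = 1.6°).

PF = 0.9996 (lagging, φ = 1.6°)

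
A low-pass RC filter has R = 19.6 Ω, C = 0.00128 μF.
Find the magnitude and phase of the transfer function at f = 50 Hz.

Step 1 — Angular frequency: ω = 2π·50 = 314.2 rad/s.
Step 2 — Transfer function: H(jω) = 1/(1 + jωRC).
Step 3 — Denominator: 1 + jωRC = 1 + j·314.2·19.6·1.28e-09 = 1 + j7.882e-06.
Step 4 — H = 1 - j7.882e-06.
Step 5 — Magnitude: |H| = 1 (-0.0 dB); phase: φ = -0.0°.

|H| = 1 (-0.0 dB), φ = -0.0°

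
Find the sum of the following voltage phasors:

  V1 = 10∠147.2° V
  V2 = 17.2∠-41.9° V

Step 1 — Convert each phasor to rectangular form:
  V1 = 10·(cos(147.2°) + j·sin(147.2°)) = -8.406 + j5.417 V
  V2 = 17.2·(cos(-41.9°) + j·sin(-41.9°)) = 12.8 - j11.49 V
Step 2 — Sum components: V_total = 4.396 - j6.07 V.
Step 3 — Convert to polar: |V_total| = 7.495 V, ∠V_total = -54.1°.

V_total = 7.495∠-54.1° V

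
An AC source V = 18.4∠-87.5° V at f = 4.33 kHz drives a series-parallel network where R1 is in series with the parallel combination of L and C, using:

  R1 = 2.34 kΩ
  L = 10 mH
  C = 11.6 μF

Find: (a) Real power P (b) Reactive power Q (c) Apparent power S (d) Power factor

Step 1 — Angular frequency: ω = 2π·f = 2π·4330 = 2.721e+04 rad/s.
Step 2 — Component impedances:
  R1: Z = R = 2340 Ω
  L: Z = jωL = j·2.721e+04·0.01 = 0 + j272.1 Ω
  C: Z = 1/(jωC) = -j/(ω·C) = 0 - j3.169 Ω
Step 3 — Parallel branch: L || C = 1/(1/L + 1/C) = 0 - j3.206 Ω.
Step 4 — Series with R1: Z_total = R1 + (L || C) = 2340 - j3.206 Ω = 2340∠-0.1° Ω.
Step 5 — Source phasor: V = 18.4∠-87.5° V = 0.8026 - j18.38 V.
Step 6 — Current: I = V / Z = 0.0003538 - j0.007855 A = 0.007863∠-87.4° A.
Step 7 — Complex power: S = V·I* = 0.1447 - j0.0001982 VA.
Step 8 — Real power: P = Re(S) = 0.1447 W.
Step 9 — Reactive power: Q = Im(S) = -0.0001982 VAR.
Step 10 — Apparent power: |S| = 0.1447 VA.
Step 11 — Power factor: PF = P/|S| = 1 (leading).

(a) P = 0.1447 W  (b) Q = -0.0001982 VAR  (c) S = 0.1447 VA  (d) PF = 1 (leading)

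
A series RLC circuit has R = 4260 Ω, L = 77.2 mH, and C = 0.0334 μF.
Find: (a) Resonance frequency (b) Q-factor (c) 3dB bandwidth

Step 1 — Resonance: ω₀ = 1/√(LC) = 1/√(0.0772·3.34e-08) = 1.969e+04 rad/s.
Step 2 — f₀ = ω₀/(2π) = 3134 Hz.
Step 3 — Series Q: Q = ω₀L/R = 1.969e+04·0.0772/4260 = 0.3569.
Step 4 — Bandwidth: Δω = ω₀/Q = 5.518e+04 rad/s; BW = Δω/(2π) = 8782 Hz.

(a) f₀ = 3134 Hz  (b) Q = 0.3569  (c) BW = 8782 Hz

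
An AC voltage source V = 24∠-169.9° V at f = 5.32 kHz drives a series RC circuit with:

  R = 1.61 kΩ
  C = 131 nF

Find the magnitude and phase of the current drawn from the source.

Step 1 — Angular frequency: ω = 2π·f = 2π·5320 = 3.343e+04 rad/s.
Step 2 — Component impedances:
  R: Z = R = 1610 Ω
  C: Z = 1/(jωC) = -j/(ω·C) = 0 - j228.4 Ω
Step 3 — Series combination: Z_total = R + C = 1610 - j228.4 Ω = 1626∠-8.1° Ω.
Step 4 — Source phasor: V = 24∠-169.9° V = -23.63 - j4.209 V.
Step 5 — Ohm's law: I = V / Z_total = (-23.63 - j4.209) / (1610 - j228.4) = -0.01402 - j0.004603 A.
Step 6 — Convert to polar: |I| = 0.01476 A, ∠I = -161.8°.

I = 0.01476∠-161.8° A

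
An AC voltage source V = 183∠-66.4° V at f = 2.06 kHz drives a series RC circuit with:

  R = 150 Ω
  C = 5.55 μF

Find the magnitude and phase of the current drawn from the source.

Step 1 — Angular frequency: ω = 2π·f = 2π·2060 = 1.294e+04 rad/s.
Step 2 — Component impedances:
  R: Z = R = 150 Ω
  C: Z = 1/(jωC) = -j/(ω·C) = 0 - j13.92 Ω
Step 3 — Series combination: Z_total = R + C = 150 - j13.92 Ω = 150.6∠-5.3° Ω.
Step 4 — Source phasor: V = 183∠-66.4° V = 73.26 - j167.7 V.
Step 5 — Ohm's law: I = V / Z_total = (73.26 - j167.7) / (150 - j13.92) = 0.5871 - j1.063 A.
Step 6 — Convert to polar: |I| = 1.215 A, ∠I = -61.1°.

I = 1.215∠-61.1° A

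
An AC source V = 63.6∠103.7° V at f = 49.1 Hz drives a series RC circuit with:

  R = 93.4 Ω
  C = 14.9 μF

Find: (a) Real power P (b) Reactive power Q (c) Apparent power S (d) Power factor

Step 1 — Angular frequency: ω = 2π·f = 2π·49.1 = 308.5 rad/s.
Step 2 — Component impedances:
  R: Z = R = 93.4 Ω
  C: Z = 1/(jωC) = -j/(ω·C) = 0 - j217.5 Ω
Step 3 — Series combination: Z_total = R + C = 93.4 - j217.5 Ω = 236.7∠-66.8° Ω.
Step 4 — Source phasor: V = 63.6∠103.7° V = -15.06 + j61.79 V.
Step 5 — Current: I = V / Z = -0.2649 + j0.0445 A = 0.2686∠170.5° A.
Step 6 — Complex power: S = V·I* = 6.74 - j15.7 VA.
Step 7 — Real power: P = Re(S) = 6.74 W.
Step 8 — Reactive power: Q = Im(S) = -15.7 VAR.
Step 9 — Apparent power: |S| = 17.09 VA.
Step 10 — Power factor: PF = P/|S| = 0.3945 (leading).

(a) P = 6.74 W  (b) Q = -15.7 VAR  (c) S = 17.09 VA  (d) PF = 0.3945 (leading)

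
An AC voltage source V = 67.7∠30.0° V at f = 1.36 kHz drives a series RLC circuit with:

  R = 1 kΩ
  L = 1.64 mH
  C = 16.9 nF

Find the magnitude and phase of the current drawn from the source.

Step 1 — Angular frequency: ω = 2π·f = 2π·1360 = 8545 rad/s.
Step 2 — Component impedances:
  R: Z = R = 1000 Ω
  L: Z = jωL = j·8545·0.00164 = 0 + j14.01 Ω
  C: Z = 1/(jωC) = -j/(ω·C) = 0 - j6925 Ω
Step 3 — Series combination: Z_total = R + L + C = 1000 - j6911 Ω = 6983∠-81.8° Ω.
Step 4 — Source phasor: V = 67.7∠30.0° V = 58.63 + j33.85 V.
Step 5 — Ohm's law: I = V / Z_total = (58.63 + j33.85) / (1000 - j6911) = -0.003595 + j0.009004 A.
Step 6 — Convert to polar: |I| = 0.009696 A, ∠I = 111.8°.

I = 0.009696∠111.8° A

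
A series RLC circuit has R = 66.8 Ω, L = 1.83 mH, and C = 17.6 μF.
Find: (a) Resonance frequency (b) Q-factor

Step 1 — Resonance condition Im(Z)=0 gives ω₀ = 1/√(LC).
Step 2 — ω₀ = 1/√(0.00183·1.76e-05) = 5572 rad/s.
Step 3 — f₀ = ω₀/(2π) = 886.8 Hz.
Step 4 — Series Q: Q = ω₀L/R = 5572·0.00183/66.8 = 0.1526.

(a) f₀ = 886.8 Hz  (b) Q = 0.1526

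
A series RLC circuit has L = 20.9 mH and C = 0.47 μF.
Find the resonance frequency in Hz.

Step 1 — Resonance condition Im(Z)=0 gives ω₀ = 1/√(LC).
Step 2 — ω₀ = 1/√(0.0209·4.7e-07) = 1.009e+04 rad/s.
Step 3 — f₀ = ω₀/(2π) = 1606 Hz.

f₀ = 1606 Hz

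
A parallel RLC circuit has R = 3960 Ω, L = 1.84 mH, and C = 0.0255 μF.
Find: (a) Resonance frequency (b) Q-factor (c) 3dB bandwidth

Step 1 — Resonance: ω₀ = 1/√(LC) = 1/√(0.00184·2.55e-08) = 1.46e+05 rad/s.
Step 2 — f₀ = ω₀/(2π) = 2.323e+04 Hz.
Step 3 — Parallel Q: Q = R/(ω₀L) = 3960/(1.46e+05·0.00184) = 14.74.
Step 4 — Bandwidth: Δω = ω₀/Q = 9903 rad/s; BW = Δω/(2π) = 1576 Hz.

(a) f₀ = 2.323e+04 Hz  (b) Q = 14.74  (c) BW = 1576 Hz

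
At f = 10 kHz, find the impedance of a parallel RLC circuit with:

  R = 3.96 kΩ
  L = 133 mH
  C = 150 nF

Step 1 — Angular frequency: ω = 2π·f = 2π·1e+04 = 6.283e+04 rad/s.
Step 2 — Component impedances:
  R: Z = R = 3960 Ω
  L: Z = jωL = j·6.283e+04·0.133 = 0 + j8357 Ω
  C: Z = 1/(jωC) = -j/(ω·C) = 0 - j106.1 Ω
Step 3 — Parallel combination: 1/Z_total = 1/R + 1/L + 1/C; Z_total = 2.914 - j107.4 Ω = 107.4∠-88.4° Ω.

Z = 2.914 - j107.4 Ω = 107.4∠-88.4° Ω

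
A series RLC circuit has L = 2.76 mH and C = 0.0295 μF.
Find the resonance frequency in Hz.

Step 1 — Resonance condition Im(Z)=0 gives ω₀ = 1/√(LC).
Step 2 — ω₀ = 1/√(0.00276·2.95e-08) = 1.108e+05 rad/s.
Step 3 — f₀ = ω₀/(2π) = 1.764e+04 Hz.

f₀ = 1.764e+04 Hz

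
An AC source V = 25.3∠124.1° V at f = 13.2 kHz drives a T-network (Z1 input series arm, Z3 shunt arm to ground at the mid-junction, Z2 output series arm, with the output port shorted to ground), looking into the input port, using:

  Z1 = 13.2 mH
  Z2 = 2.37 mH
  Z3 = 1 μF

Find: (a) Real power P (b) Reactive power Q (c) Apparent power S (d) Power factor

Step 1 — Angular frequency: ω = 2π·f = 2π·1.32e+04 = 8.294e+04 rad/s.
Step 2 — Component impedances:
  Z1: Z = jωL = j·8.294e+04·0.0132 = 0 + j1095 Ω
  Z2: Z = jωL = j·8.294e+04·0.00237 = 0 + j196.6 Ω
  Z3: Z = 1/(jωC) = -j/(ω·C) = 0 - j12.06 Ω
Step 3 — With the output port shorted to ground, the output series arm Z2 runs from the junction to ground; the shunt arm Z3 also runs from the junction to ground. They appear in parallel: Z3 || Z2 = 0 - j12.85 Ω.
Step 4 — Series with input arm Z1: Z_in = Z1 + (Z3 || Z2) = 0 + j1082 Ω = 1082∠90.0° Ω.
Step 5 — Source phasor: V = 25.3∠124.1° V = -14.18 + j20.95 V.
Step 6 — Current: I = V / Z = 0.01936 + j0.01311 A = 0.02338∠34.1° A.
Step 7 — Complex power: S = V·I* = 0 + j0.5916 VA.
Step 8 — Real power: P = Re(S) = 0 W.
Step 9 — Reactive power: Q = Im(S) = 0.5916 VAR.
Step 10 — Apparent power: |S| = 0.5916 VA.
Step 11 — Power factor: PF = P/|S| = 0 (lagging).

(a) P = 0 W  (b) Q = 0.5916 VAR  (c) S = 0.5916 VA  (d) PF = 0 (lagging)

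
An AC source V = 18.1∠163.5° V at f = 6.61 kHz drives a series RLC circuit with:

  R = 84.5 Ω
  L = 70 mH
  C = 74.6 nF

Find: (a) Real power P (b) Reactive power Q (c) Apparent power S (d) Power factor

Step 1 — Angular frequency: ω = 2π·f = 2π·6610 = 4.153e+04 rad/s.
Step 2 — Component impedances:
  R: Z = R = 84.5 Ω
  L: Z = jωL = j·4.153e+04·0.07 = 0 + j2907 Ω
  C: Z = 1/(jωC) = -j/(ω·C) = 0 - j322.8 Ω
Step 3 — Series combination: Z_total = R + L + C = 84.5 + j2584 Ω = 2586∠88.1° Ω.
Step 4 — Source phasor: V = 18.1∠163.5° V = -17.35 + j5.141 V.
Step 5 — Current: I = V / Z = 0.001768 + j0.006773 A = 0.007∠75.4° A.
Step 6 — Complex power: S = V·I* = 0.00414 + j0.1266 VA.
Step 7 — Real power: P = Re(S) = 0.00414 W.
Step 8 — Reactive power: Q = Im(S) = 0.1266 VAR.
Step 9 — Apparent power: |S| = 0.1267 VA.
Step 10 — Power factor: PF = P/|S| = 0.03268 (lagging).

(a) P = 0.00414 W  (b) Q = 0.1266 VAR  (c) S = 0.1267 VA  (d) PF = 0.03268 (lagging)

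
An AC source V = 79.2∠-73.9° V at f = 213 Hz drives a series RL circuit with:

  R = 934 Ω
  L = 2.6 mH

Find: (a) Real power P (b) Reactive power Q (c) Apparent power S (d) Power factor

Step 1 — Angular frequency: ω = 2π·f = 2π·213 = 1338 rad/s.
Step 2 — Component impedances:
  R: Z = R = 934 Ω
  L: Z = jωL = j·1338·0.0026 = 0 + j3.48 Ω
Step 3 — Series combination: Z_total = R + L = 934 + j3.48 Ω = 934∠0.2° Ω.
Step 4 — Source phasor: V = 79.2∠-73.9° V = 21.96 - j76.09 V.
Step 5 — Current: I = V / Z = 0.02321 - j0.08156 A = 0.0848∠-74.1° A.
Step 6 — Complex power: S = V·I* = 6.716 + j0.02502 VA.
Step 7 — Real power: P = Re(S) = 6.716 W.
Step 8 — Reactive power: Q = Im(S) = 0.02502 VAR.
Step 9 — Apparent power: |S| = 6.716 VA.
Step 10 — Power factor: PF = P/|S| = 1 (lagging).

(a) P = 6.716 W  (b) Q = 0.02502 VAR  (c) S = 6.716 VA  (d) PF = 1 (lagging)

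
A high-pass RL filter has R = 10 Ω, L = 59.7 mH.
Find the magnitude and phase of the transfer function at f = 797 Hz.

Step 1 — Angular frequency: ω = 2π·797 = 5008 rad/s.
Step 2 — Transfer function: H(jω) = jωL/(R + jωL).
Step 3 — Numerator jωL = j·299; denominator R + jωL = 10 + j299.
Step 4 — H = 0.9989 + j0.03341.
Step 5 — Magnitude: |H| = 0.9994 (-0.0 dB); phase: φ = 1.9°.

|H| = 0.9994 (-0.0 dB), φ = 1.9°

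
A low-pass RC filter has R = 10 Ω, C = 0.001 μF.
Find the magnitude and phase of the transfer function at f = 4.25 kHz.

Step 1 — Angular frequency: ω = 2π·4250 = 2.67e+04 rad/s.
Step 2 — Transfer function: H(jω) = 1/(1 + jωRC).
Step 3 — Denominator: 1 + jωRC = 1 + j·2.67e+04·10·1e-09 = 1 + j0.000267.
Step 4 — H = 1 - j0.000267.
Step 5 — Magnitude: |H| = 1 (-0.0 dB); phase: φ = -0.0°.

|H| = 1 (-0.0 dB), φ = -0.0°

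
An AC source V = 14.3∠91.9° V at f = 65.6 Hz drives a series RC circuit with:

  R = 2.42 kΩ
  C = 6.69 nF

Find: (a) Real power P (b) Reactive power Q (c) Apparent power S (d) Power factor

Step 1 — Angular frequency: ω = 2π·f = 2π·65.6 = 412.2 rad/s.
Step 2 — Component impedances:
  R: Z = R = 2420 Ω
  C: Z = 1/(jωC) = -j/(ω·C) = 0 - j3.627e+05 Ω
Step 3 — Series combination: Z_total = R + C = 2420 - j3.627e+05 Ω = 3.627e+05∠-89.6° Ω.
Step 4 — Source phasor: V = 14.3∠91.9° V = -0.4741 + j14.29 V.
Step 5 — Current: I = V / Z = -3.942e-05 - j1.044e-06 A = 3.943e-05∠-178.5° A.
Step 6 — Complex power: S = V·I* = 3.763e-06 - j0.0005638 VA.
Step 7 — Real power: P = Re(S) = 3.763e-06 W.
Step 8 — Reactive power: Q = Im(S) = -0.0005638 VAR.
Step 9 — Apparent power: |S| = 0.0005639 VA.
Step 10 — Power factor: PF = P/|S| = 0.006673 (leading).

(a) P = 3.763e-06 W  (b) Q = -0.0005638 VAR  (c) S = 0.0005639 VA  (d) PF = 0.006673 (leading)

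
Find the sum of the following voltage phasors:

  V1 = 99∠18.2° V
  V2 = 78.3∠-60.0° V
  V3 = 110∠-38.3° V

Step 1 — Convert each phasor to rectangular form:
  V1 = 99·(cos(18.2°) + j·sin(18.2°)) = 94.05 + j30.92 V
  V2 = 78.3·(cos(-60.0°) + j·sin(-60.0°)) = 39.15 - j67.81 V
  V3 = 110·(cos(-38.3°) + j·sin(-38.3°)) = 86.33 - j68.18 V
Step 2 — Sum components: V_total = 219.5 - j105.1 V.
Step 3 — Convert to polar: |V_total| = 243.4 V, ∠V_total = -25.6°.

V_total = 243.4∠-25.6° V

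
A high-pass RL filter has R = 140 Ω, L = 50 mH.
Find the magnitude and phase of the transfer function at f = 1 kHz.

Step 1 — Angular frequency: ω = 2π·1000 = 6283 rad/s.
Step 2 — Transfer function: H(jω) = jωL/(R + jωL).
Step 3 — Numerator jωL = j·314.2; denominator R + jωL = 140 + j314.2.
Step 4 — H = 0.8343 + j0.3718.
Step 5 — Magnitude: |H| = 0.9134 (-0.8 dB); phase: φ = 24.0°.

|H| = 0.9134 (-0.8 dB), φ = 24.0°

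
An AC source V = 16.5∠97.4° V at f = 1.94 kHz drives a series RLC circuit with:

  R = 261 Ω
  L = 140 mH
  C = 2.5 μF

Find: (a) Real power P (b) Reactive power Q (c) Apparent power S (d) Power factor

Step 1 — Angular frequency: ω = 2π·f = 2π·1940 = 1.219e+04 rad/s.
Step 2 — Component impedances:
  R: Z = R = 261 Ω
  L: Z = jωL = j·1.219e+04·0.14 = 0 + j1707 Ω
  C: Z = 1/(jωC) = -j/(ω·C) = 0 - j32.82 Ω
Step 3 — Series combination: Z_total = R + L + C = 261 + j1674 Ω = 1694∠81.1° Ω.
Step 4 — Source phasor: V = 16.5∠97.4° V = -2.125 + j16.36 V.
Step 5 — Current: I = V / Z = 0.009351 + j0.002728 A = 0.009741∠16.3° A.
Step 6 — Complex power: S = V·I* = 0.02476 + j0.1588 VA.
Step 7 — Real power: P = Re(S) = 0.02476 W.
Step 8 — Reactive power: Q = Im(S) = 0.1588 VAR.
Step 9 — Apparent power: |S| = 0.1607 VA.
Step 10 — Power factor: PF = P/|S| = 0.1541 (lagging).

(a) P = 0.02476 W  (b) Q = 0.1588 VAR  (c) S = 0.1607 VA  (d) PF = 0.1541 (lagging)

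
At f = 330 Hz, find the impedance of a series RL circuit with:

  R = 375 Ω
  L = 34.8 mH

Step 1 — Angular frequency: ω = 2π·f = 2π·330 = 2073 rad/s.
Step 2 — Component impedances:
  R: Z = R = 375 Ω
  L: Z = jωL = j·2073·0.0348 = 0 + j72.16 Ω
Step 3 — Series combination: Z_total = R + L = 375 + j72.16 Ω = 381.9∠10.9° Ω.

Z = 375 + j72.16 Ω = 381.9∠10.9° Ω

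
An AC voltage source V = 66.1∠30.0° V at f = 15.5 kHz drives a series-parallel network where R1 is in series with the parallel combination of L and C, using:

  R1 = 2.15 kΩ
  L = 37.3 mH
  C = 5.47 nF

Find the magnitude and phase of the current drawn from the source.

Step 1 — Angular frequency: ω = 2π·f = 2π·1.55e+04 = 9.739e+04 rad/s.
Step 2 — Component impedances:
  R1: Z = R = 2150 Ω
  L: Z = jωL = j·9.739e+04·0.0373 = 0 + j3633 Ω
  C: Z = 1/(jωC) = -j/(ω·C) = 0 - j1877 Ω
Step 3 — Parallel branch: L || C = 1/(1/L + 1/C) = 0 - j3884 Ω.
Step 4 — Series with R1: Z_total = R1 + (L || C) = 2150 - j3884 Ω = 4440∠-61.0° Ω.
Step 5 — Source phasor: V = 66.1∠30.0° V = 57.24 + j33.05 V.
Step 6 — Ohm's law: I = V / Z_total = (57.24 + j33.05) / (2150 - j3884) = -0.0002692 + j0.01489 A.
Step 7 — Convert to polar: |I| = 0.01489 A, ∠I = 91.0°.

I = 0.01489∠91.0° A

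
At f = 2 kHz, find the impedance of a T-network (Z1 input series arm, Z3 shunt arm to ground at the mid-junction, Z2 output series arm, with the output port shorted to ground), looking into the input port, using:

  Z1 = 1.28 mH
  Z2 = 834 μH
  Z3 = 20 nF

Step 1 — Angular frequency: ω = 2π·f = 2π·2000 = 1.257e+04 rad/s.
Step 2 — Component impedances:
  Z1: Z = jωL = j·1.257e+04·0.00128 = 0 + j16.08 Ω
  Z2: Z = jωL = j·1.257e+04·0.000834 = 0 + j10.48 Ω
  Z3: Z = 1/(jωC) = -j/(ω·C) = 0 - j3979 Ω
Step 3 — With the output port shorted to ground, the output series arm Z2 runs from the junction to ground; the shunt arm Z3 also runs from the junction to ground. They appear in parallel: Z3 || Z2 = 0 + j10.51 Ω.
Step 4 — Series with input arm Z1: Z_in = Z1 + (Z3 || Z2) = 0 + j26.59 Ω = 26.59∠90.0° Ω.

Z = 0 + j26.59 Ω = 26.59∠90.0° Ω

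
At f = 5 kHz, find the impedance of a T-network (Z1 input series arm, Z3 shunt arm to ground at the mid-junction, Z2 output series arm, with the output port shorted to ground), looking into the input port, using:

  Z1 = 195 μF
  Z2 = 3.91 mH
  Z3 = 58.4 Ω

Step 1 — Angular frequency: ω = 2π·f = 2π·5000 = 3.142e+04 rad/s.
Step 2 — Component impedances:
  Z1: Z = 1/(jωC) = -j/(ω·C) = 0 - j0.1632 Ω
  Z2: Z = jωL = j·3.142e+04·0.00391 = 0 + j122.8 Ω
  Z3: Z = R = 58.4 Ω
Step 3 — With the output port shorted to ground, the output series arm Z2 runs from the junction to ground; the shunt arm Z3 also runs from the junction to ground. They appear in parallel: Z3 || Z2 = 47.63 + j22.65 Ω.
Step 4 — Series with input arm Z1: Z_in = Z1 + (Z3 || Z2) = 47.63 + j22.48 Ω = 52.67∠25.3° Ω.

Z = 47.63 + j22.48 Ω = 52.67∠25.3° Ω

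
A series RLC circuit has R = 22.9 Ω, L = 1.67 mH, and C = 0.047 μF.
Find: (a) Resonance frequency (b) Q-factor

Step 1 — Resonance condition Im(Z)=0 gives ω₀ = 1/√(LC).
Step 2 — ω₀ = 1/√(0.00167·4.7e-08) = 1.129e+05 rad/s.
Step 3 — f₀ = ω₀/(2π) = 1.796e+04 Hz.
Step 4 — Series Q: Q = ω₀L/R = 1.129e+05·0.00167/22.9 = 8.231.

(a) f₀ = 1.796e+04 Hz  (b) Q = 8.231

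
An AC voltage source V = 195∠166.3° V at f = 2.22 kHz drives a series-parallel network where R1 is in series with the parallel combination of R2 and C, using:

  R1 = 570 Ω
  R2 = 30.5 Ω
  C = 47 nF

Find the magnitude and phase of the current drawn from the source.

Step 1 — Angular frequency: ω = 2π·f = 2π·2220 = 1.395e+04 rad/s.
Step 2 — Component impedances:
  R1: Z = R = 570 Ω
  R2: Z = R = 30.5 Ω
  C: Z = 1/(jωC) = -j/(ω·C) = 0 - j1525 Ω
Step 3 — Parallel branch: R2 || C = 1/(1/R2 + 1/C) = 30.49 - j0.6096 Ω.
Step 4 — Series with R1: Z_total = R1 + (R2 || C) = 600.5 - j0.6096 Ω = 600.5∠-0.1° Ω.
Step 5 — Source phasor: V = 195∠166.3° V = -189.5 + j46.18 V.
Step 6 — Ohm's law: I = V / Z_total = (-189.5 + j46.18) / (600.5 - j0.6096) = -0.3156 + j0.07659 A.
Step 7 — Convert to polar: |I| = 0.3247 A, ∠I = 166.4°.

I = 0.3247∠166.4° A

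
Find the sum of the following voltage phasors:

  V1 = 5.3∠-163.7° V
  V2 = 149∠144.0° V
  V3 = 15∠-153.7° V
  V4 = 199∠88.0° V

Step 1 — Convert each phasor to rectangular form:
  V1 = 5.3·(cos(-163.7°) + j·sin(-163.7°)) = -5.087 - j1.488 V
  V2 = 149·(cos(144.0°) + j·sin(144.0°)) = -120.5 + j87.58 V
  V3 = 15·(cos(-153.7°) + j·sin(-153.7°)) = -13.45 - j6.646 V
  V4 = 199·(cos(88.0°) + j·sin(88.0°)) = 6.945 + j198.9 V
Step 2 — Sum components: V_total = -132.1 + j278.3 V.
Step 3 — Convert to polar: |V_total| = 308.1 V, ∠V_total = 115.4°.

V_total = 308.1∠115.4° V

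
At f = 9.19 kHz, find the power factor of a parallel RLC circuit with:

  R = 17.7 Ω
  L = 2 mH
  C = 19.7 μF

Step 1 — Angular frequency: ω = 2π·f = 2π·9190 = 5.774e+04 rad/s.
Step 2 — Component impedances:
  R: Z = R = 17.7 Ω
  L: Z = jωL = j·5.774e+04·0.002 = 0 + j115.5 Ω
  C: Z = 1/(jωC) = -j/(ω·C) = 0 - j0.8791 Ω
Step 3 — Parallel combination: 1/Z_total = 1/R + 1/L + 1/C; Z_total = 0.04422 - j0.8836 Ω = 0.8847∠-87.1° Ω.
Step 4 — Power factor: PF = cos(φ) = Re(Z)/|Z| = 0.044224/0.88474 = 0.04999.
Step 5 — Type: Im(Z) = -0.8836 ⇒ leading (phase φ = -87.1°).

PF = 0.04999 (leading, φ = -87.1°)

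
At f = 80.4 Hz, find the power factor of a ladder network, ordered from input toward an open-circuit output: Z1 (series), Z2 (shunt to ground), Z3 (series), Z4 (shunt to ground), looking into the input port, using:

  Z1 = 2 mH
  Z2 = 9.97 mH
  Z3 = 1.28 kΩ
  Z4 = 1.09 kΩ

Step 1 — Angular frequency: ω = 2π·f = 2π·80.4 = 505.2 rad/s.
Step 2 — Component impedances:
  Z1: Z = jωL = j·505.2·0.002 = 0 + j1.01 Ω
  Z2: Z = jωL = j·505.2·0.00997 = 0 + j5.037 Ω
  Z3: Z = R = 1280 Ω
  Z4: Z = R = 1090 Ω
Step 3 — Ladder network (open output): work backward from the far end, alternating series and parallel combinations. Z_in = 0.0107 + j6.047 Ω = 6.047∠89.9° Ω.
Step 4 — Power factor: PF = cos(φ) = Re(Z)/|Z| = 0.010703/6.0468 = 0.00177.
Step 5 — Type: Im(Z) = 6.047 ⇒ lagging (phase φ = 89.9°).

PF = 0.00177 (lagging, φ = 89.9°)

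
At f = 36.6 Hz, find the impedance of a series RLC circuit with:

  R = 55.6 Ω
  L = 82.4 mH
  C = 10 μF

Step 1 — Angular frequency: ω = 2π·f = 2π·36.6 = 230 rad/s.
Step 2 — Component impedances:
  R: Z = R = 55.6 Ω
  L: Z = jωL = j·230·0.0824 = 0 + j18.95 Ω
  C: Z = 1/(jωC) = -j/(ω·C) = 0 - j434.8 Ω
Step 3 — Series combination: Z_total = R + L + C = 55.6 - j415.9 Ω = 419.6∠-82.4° Ω.

Z = 55.6 - j415.9 Ω = 419.6∠-82.4° Ω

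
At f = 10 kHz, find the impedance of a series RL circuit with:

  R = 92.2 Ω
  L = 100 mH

Step 1 — Angular frequency: ω = 2π·f = 2π·1e+04 = 6.283e+04 rad/s.
Step 2 — Component impedances:
  R: Z = R = 92.2 Ω
  L: Z = jωL = j·6.283e+04·0.1 = 0 + j6283 Ω
Step 3 — Series combination: Z_total = R + L = 92.2 + j6283 Ω = 6284∠89.2° Ω.

Z = 92.2 + j6283 Ω = 6284∠89.2° Ω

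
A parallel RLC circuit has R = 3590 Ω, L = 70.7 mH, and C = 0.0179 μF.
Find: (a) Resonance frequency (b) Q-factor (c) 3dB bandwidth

Step 1 — Resonance: ω₀ = 1/√(LC) = 1/√(0.0707·1.79e-08) = 2.811e+04 rad/s.
Step 2 — f₀ = ω₀/(2π) = 4474 Hz.
Step 3 — Parallel Q: Q = R/(ω₀L) = 3590/(2.811e+04·0.0707) = 1.806.
Step 4 — Bandwidth: Δω = ω₀/Q = 1.556e+04 rad/s; BW = Δω/(2π) = 2477 Hz.

(a) f₀ = 4474 Hz  (b) Q = 1.806  (c) BW = 2477 Hz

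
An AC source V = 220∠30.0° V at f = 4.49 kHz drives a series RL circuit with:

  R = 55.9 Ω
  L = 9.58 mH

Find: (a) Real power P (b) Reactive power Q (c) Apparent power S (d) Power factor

Step 1 — Angular frequency: ω = 2π·f = 2π·4490 = 2.821e+04 rad/s.
Step 2 — Component impedances:
  R: Z = R = 55.9 Ω
  L: Z = jωL = j·2.821e+04·0.00958 = 0 + j270.3 Ω
Step 3 — Series combination: Z_total = R + L = 55.9 + j270.3 Ω = 276∠78.3° Ω.
Step 4 — Source phasor: V = 220∠30.0° V = 190.5 + j110 V.
Step 5 — Current: I = V / Z = 0.5301 - j0.5953 A = 0.7971∠-48.3° A.
Step 6 — Complex power: S = V·I* = 35.52 + j171.7 VA.
Step 7 — Real power: P = Re(S) = 35.52 W.
Step 8 — Reactive power: Q = Im(S) = 171.7 VAR.
Step 9 — Apparent power: |S| = 175.4 VA.
Step 10 — Power factor: PF = P/|S| = 0.2025 (lagging).

(a) P = 35.52 W  (b) Q = 171.7 VAR  (c) S = 175.4 VA  (d) PF = 0.2025 (lagging)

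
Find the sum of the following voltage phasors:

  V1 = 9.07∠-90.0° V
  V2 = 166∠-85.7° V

Step 1 — Convert each phasor to rectangular form:
  V1 = 9.07·(cos(-90.0°) + j·sin(-90.0°)) = 0 - j9.07 V
  V2 = 166·(cos(-85.7°) + j·sin(-85.7°)) = 12.45 - j165.5 V
Step 2 — Sum components: V_total = 12.45 - j174.6 V.
Step 3 — Convert to polar: |V_total| = 175 V, ∠V_total = -85.9°.

V_total = 175∠-85.9° V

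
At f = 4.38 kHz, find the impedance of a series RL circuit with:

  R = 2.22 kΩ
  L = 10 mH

Step 1 — Angular frequency: ω = 2π·f = 2π·4380 = 2.752e+04 rad/s.
Step 2 — Component impedances:
  R: Z = R = 2220 Ω
  L: Z = jωL = j·2.752e+04·0.01 = 0 + j275.2 Ω
Step 3 — Series combination: Z_total = R + L = 2220 + j275.2 Ω = 2237∠7.1° Ω.

Z = 2220 + j275.2 Ω = 2237∠7.1° Ω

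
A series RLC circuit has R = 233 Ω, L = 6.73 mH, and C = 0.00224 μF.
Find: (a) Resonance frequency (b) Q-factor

Step 1 — Resonance condition Im(Z)=0 gives ω₀ = 1/√(LC).
Step 2 — ω₀ = 1/√(0.00673·2.24e-09) = 2.576e+05 rad/s.
Step 3 — f₀ = ω₀/(2π) = 4.099e+04 Hz.
Step 4 — Series Q: Q = ω₀L/R = 2.576e+05·0.00673/233 = 7.439.

(a) f₀ = 4.099e+04 Hz  (b) Q = 7.439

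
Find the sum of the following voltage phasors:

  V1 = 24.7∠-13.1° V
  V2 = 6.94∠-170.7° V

Step 1 — Convert each phasor to rectangular form:
  V1 = 24.7·(cos(-13.1°) + j·sin(-13.1°)) = 24.06 - j5.598 V
  V2 = 6.94·(cos(-170.7°) + j·sin(-170.7°)) = -6.849 - j1.122 V
Step 2 — Sum components: V_total = 17.21 - j6.72 V.
Step 3 — Convert to polar: |V_total| = 18.47 V, ∠V_total = -21.3°.

V_total = 18.47∠-21.3° V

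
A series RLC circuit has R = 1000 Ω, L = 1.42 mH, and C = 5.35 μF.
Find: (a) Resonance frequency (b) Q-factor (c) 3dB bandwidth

Step 1 — Resonance condition Im(Z)=0 gives ω₀ = 1/√(LC).
Step 2 — ω₀ = 1/√(0.00142·5.35e-06) = 1.147e+04 rad/s.
Step 3 — f₀ = ω₀/(2π) = 1826 Hz.
Step 4 — Series Q: Q = ω₀L/R = 1.147e+04·0.00142/1000 = 0.01629.
Step 5 — 3dB bandwidth: Δω = ω₀/Q = 7.042e+05 rad/s; BW = Δω/(2π) = 1.121e+05 Hz.

(a) f₀ = 1826 Hz  (b) Q = 0.01629  (c) BW = 1.121e+05 Hz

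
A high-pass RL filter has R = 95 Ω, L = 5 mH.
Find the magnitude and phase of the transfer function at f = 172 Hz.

Step 1 — Angular frequency: ω = 2π·172 = 1081 rad/s.
Step 2 — Transfer function: H(jω) = jωL/(R + jωL).
Step 3 — Numerator jωL = j·5.404; denominator R + jωL = 95 + j5.404.
Step 4 — H = 0.003225 + j0.0567.
Step 5 — Magnitude: |H| = 0.05679 (-24.9 dB); phase: φ = 86.7°.

|H| = 0.05679 (-24.9 dB), φ = 86.7°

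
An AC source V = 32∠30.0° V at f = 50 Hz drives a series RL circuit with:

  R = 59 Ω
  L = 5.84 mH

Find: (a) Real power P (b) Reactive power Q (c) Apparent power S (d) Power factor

Step 1 — Angular frequency: ω = 2π·f = 2π·50 = 314.2 rad/s.
Step 2 — Component impedances:
  R: Z = R = 59 Ω
  L: Z = jωL = j·314.2·0.00584 = 0 + j1.835 Ω
Step 3 — Series combination: Z_total = R + L = 59 + j1.835 Ω = 59.03∠1.8° Ω.
Step 4 — Source phasor: V = 32∠30.0° V = 27.71 + j16 V.
Step 5 — Current: I = V / Z = 0.4777 + j0.2563 A = 0.5421∠28.2° A.
Step 6 — Complex power: S = V·I* = 17.34 + j0.5392 VA.
Step 7 — Real power: P = Re(S) = 17.34 W.
Step 8 — Reactive power: Q = Im(S) = 0.5392 VAR.
Step 9 — Apparent power: |S| = 17.35 VA.
Step 10 — Power factor: PF = P/|S| = 0.9995 (lagging).

(a) P = 17.34 W  (b) Q = 0.5392 VAR  (c) S = 17.35 VA  (d) PF = 0.9995 (lagging)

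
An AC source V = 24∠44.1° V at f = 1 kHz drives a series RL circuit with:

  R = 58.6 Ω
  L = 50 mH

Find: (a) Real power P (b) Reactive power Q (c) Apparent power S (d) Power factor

Step 1 — Angular frequency: ω = 2π·f = 2π·1000 = 6283 rad/s.
Step 2 — Component impedances:
  R: Z = R = 58.6 Ω
  L: Z = jωL = j·6283·0.05 = 0 + j314.2 Ω
Step 3 — Series combination: Z_total = R + L = 58.6 + j314.2 Ω = 319.6∠79.4° Ω.
Step 4 — Source phasor: V = 24∠44.1° V = 17.24 + j16.7 V.
Step 5 — Current: I = V / Z = 0.06127 - j0.04343 A = 0.0751∠-35.3° A.
Step 6 — Complex power: S = V·I* = 0.3305 + j1.772 VA.
Step 7 — Real power: P = Re(S) = 0.3305 W.
Step 8 — Reactive power: Q = Im(S) = 1.772 VAR.
Step 9 — Apparent power: |S| = 1.802 VA.
Step 10 — Power factor: PF = P/|S| = 0.1834 (lagging).

(a) P = 0.3305 W  (b) Q = 1.772 VAR  (c) S = 1.802 VA  (d) PF = 0.1834 (lagging)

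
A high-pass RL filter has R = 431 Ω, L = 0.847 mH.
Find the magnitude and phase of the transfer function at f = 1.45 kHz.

Step 1 — Angular frequency: ω = 2π·1450 = 9111 rad/s.
Step 2 — Transfer function: H(jω) = jωL/(R + jωL).
Step 3 — Numerator jωL = j·7.717; denominator R + jωL = 431 + j7.717.
Step 4 — H = 0.0003205 + j0.0179.
Step 5 — Magnitude: |H| = 0.0179 (-34.9 dB); phase: φ = 89.0°.

|H| = 0.0179 (-34.9 dB), φ = 89.0°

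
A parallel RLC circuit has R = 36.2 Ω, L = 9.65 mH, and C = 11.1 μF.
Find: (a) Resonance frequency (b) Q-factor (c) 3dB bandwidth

Step 1 — Resonance: ω₀ = 1/√(LC) = 1/√(0.00965·1.11e-05) = 3055 rad/s.
Step 2 — f₀ = ω₀/(2π) = 486.3 Hz.
Step 3 — Parallel Q: Q = R/(ω₀L) = 36.2/(3055·0.00965) = 1.228.
Step 4 — Bandwidth: Δω = ω₀/Q = 2489 rad/s; BW = Δω/(2π) = 396.1 Hz.

(a) f₀ = 486.3 Hz  (b) Q = 1.228  (c) BW = 396.1 Hz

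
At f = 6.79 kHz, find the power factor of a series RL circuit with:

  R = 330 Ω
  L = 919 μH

Step 1 — Angular frequency: ω = 2π·f = 2π·6790 = 4.266e+04 rad/s.
Step 2 — Component impedances:
  R: Z = R = 330 Ω
  L: Z = jωL = j·4.266e+04·0.000919 = 0 + j39.21 Ω
Step 3 — Series combination: Z_total = R + L = 330 + j39.21 Ω = 332.3∠6.8° Ω.
Step 4 — Power factor: PF = cos(φ) = Re(Z)/|Z| = 330/332.32 = 0.993.
Step 5 — Type: Im(Z) = 39.21 ⇒ lagging (phase φ = 6.8°).

PF = 0.993 (lagging, φ = 6.8°)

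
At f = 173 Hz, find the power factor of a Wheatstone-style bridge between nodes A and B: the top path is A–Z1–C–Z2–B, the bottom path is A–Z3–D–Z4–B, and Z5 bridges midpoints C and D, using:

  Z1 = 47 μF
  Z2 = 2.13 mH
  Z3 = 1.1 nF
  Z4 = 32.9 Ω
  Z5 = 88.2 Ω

Step 1 — Angular frequency: ω = 2π·f = 2π·173 = 1087 rad/s.
Step 2 — Component impedances:
  Z1: Z = 1/(jωC) = -j/(ω·C) = 0 - j19.57 Ω
  Z2: Z = jωL = j·1087·0.00213 = 0 + j2.315 Ω
  Z3: Z = 1/(jωC) = -j/(ω·C) = 0 - j8.363e+05 Ω
  Z4: Z = R = 32.9 Ω
  Z5: Z = R = 88.2 Ω
Step 3 — Bridge requires nodal analysis (the Z5 bridge couples midpoints C and D, so the two paths cannot be reduced to a simple series/parallel combination). Setting node B to ground and injecting 1 A at node A, the 3-node admittance system at A, C, D solves to V_A = Z_AB = 0.04425 - j17.26 Ω = 17.26∠-89.9° Ω.
Step 4 — Power factor: PF = cos(φ) = Re(Z)/|Z| = 0.04425/17.26 = 0.002564.
Step 5 — Type: Im(Z) = -17.26 ⇒ leading (phase φ = -89.9°).

PF = 0.002564 (leading, φ = -89.9°)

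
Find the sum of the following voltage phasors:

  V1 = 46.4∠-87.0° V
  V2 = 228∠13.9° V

Step 1 — Convert each phasor to rectangular form:
  V1 = 46.4·(cos(-87.0°) + j·sin(-87.0°)) = 2.428 - j46.34 V
  V2 = 228·(cos(13.9°) + j·sin(13.9°)) = 221.3 + j54.77 V
Step 2 — Sum components: V_total = 223.8 + j8.436 V.
Step 3 — Convert to polar: |V_total| = 223.9 V, ∠V_total = 2.2°.

V_total = 223.9∠2.2° V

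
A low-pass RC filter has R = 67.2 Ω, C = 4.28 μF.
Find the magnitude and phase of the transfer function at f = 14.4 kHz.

Step 1 — Angular frequency: ω = 2π·1.44e+04 = 9.048e+04 rad/s.
Step 2 — Transfer function: H(jω) = 1/(1 + jωRC).
Step 3 — Denominator: 1 + jωRC = 1 + j·9.048e+04·67.2·4.28e-06 = 1 + j26.02.
Step 4 — H = 0.001475 - j0.03837.
Step 5 — Magnitude: |H| = 0.0384 (-28.3 dB); phase: φ = -87.8°.

|H| = 0.0384 (-28.3 dB), φ = -87.8°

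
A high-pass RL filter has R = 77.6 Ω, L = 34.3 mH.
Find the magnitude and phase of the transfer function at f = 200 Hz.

Step 1 — Angular frequency: ω = 2π·200 = 1257 rad/s.
Step 2 — Transfer function: H(jω) = jωL/(R + jωL).
Step 3 — Numerator jωL = j·43.1; denominator R + jωL = 77.6 + j43.1.
Step 4 — H = 0.2358 + j0.4245.
Step 5 — Magnitude: |H| = 0.4856 (-6.3 dB); phase: φ = 61.0°.

|H| = 0.4856 (-6.3 dB), φ = 61.0°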